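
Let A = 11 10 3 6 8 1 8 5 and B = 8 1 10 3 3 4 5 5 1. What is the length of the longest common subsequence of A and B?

3

Backtracking the LCS table gives one alignment: 10 (A2,B3) → 3 (A3,B5) → 1 (A6,B9).
So the longest common subsequence has length 3.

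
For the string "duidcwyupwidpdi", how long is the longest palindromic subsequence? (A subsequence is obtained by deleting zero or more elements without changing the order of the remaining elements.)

One longest palindromic subsequence is idpdpdi (positions 3,4,9,12,13,14,15); it reads the same forward and backward, and the interval DP gives dp[1][15] = 7.

7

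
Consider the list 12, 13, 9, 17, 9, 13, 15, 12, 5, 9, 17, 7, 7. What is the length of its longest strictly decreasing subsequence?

5

Scanning left to right, the best length ending at each element is: 12→1, 13→1, 9→2, 17→1, 9→2, 13→2, 15→2, 12→3, 5→4, 9→4, 17→1, 7→5, 7→5.
So the longest decreasing subsequence has length 5, e.g. 17, 13, 12, 9, 7.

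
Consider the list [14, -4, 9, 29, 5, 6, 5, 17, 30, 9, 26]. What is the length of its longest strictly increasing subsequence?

5

Scanning left to right, the best length ending at each element is: 14→1, -4→1, 9→2, 29→3, 5→2, 6→3, 5→2, 17→4, 30→5, 9→4, 26→5.
So the longest increasing subsequence has length 5, e.g. -4, 5, 6, 17, 30.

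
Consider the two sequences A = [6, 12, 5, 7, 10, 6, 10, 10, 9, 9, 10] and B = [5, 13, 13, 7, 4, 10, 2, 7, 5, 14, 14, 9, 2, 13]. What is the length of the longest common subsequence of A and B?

Backtracking the LCS table gives one alignment: 5 (A3,B1) → 7 (A4,B4) → 10 (A5,B6) → 9 (A9,B12).
So the longest common subsequence has length 4.

4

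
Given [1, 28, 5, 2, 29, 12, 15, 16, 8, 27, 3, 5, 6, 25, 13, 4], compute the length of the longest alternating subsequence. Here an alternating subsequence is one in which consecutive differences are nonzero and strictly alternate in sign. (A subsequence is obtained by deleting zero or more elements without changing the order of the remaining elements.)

Track the best alternating length ending on an up-step vs a down-step at each position: up/down = 1/1, 2/1, 2/3, 2/3, 4/1, 4/5, 6/5, 6/5, 4/7, 8/5, 4/9, 10/9, 10/9, 10/9, 10/11, 10/11.
The maximum over both is 11; one such subsequence is 1, 28, 5, 29, 12, 15, 8, 27, 3, 25, 13.

11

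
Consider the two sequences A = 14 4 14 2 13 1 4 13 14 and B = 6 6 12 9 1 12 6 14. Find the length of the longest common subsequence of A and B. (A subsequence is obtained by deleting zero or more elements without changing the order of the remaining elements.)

A longest common subsequence is 1, 14 (length 2); the LCS DP confirms no longer common subsequence exists.

2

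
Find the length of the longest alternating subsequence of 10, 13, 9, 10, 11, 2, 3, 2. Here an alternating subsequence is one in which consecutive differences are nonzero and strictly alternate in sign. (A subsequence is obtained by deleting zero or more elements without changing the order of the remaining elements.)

7

Track the best alternating length ending on an up-step vs a down-step at each position: up/down = 1/1, 2/1, 1/3, 4/3, 4/3, 1/5, 6/5, 1/7.
The maximum over both is 7; one such subsequence is 10, 13, 9, 10, 2, 3, 2.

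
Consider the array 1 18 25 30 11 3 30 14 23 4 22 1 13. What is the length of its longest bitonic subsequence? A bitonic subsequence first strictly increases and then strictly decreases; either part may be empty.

One longest bitonic subsequence is 1, 18, 25, 30, 23, 22, 13 (positions 1,2,3,4,9,11,13): it rises to 30 then falls. Length 7 is optimal.

7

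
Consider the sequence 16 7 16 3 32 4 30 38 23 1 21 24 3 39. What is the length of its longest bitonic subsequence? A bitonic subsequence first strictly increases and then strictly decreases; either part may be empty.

7

Let inc[i] be the LIS ending at i and dec[i] the longest strictly decreasing subsequence starting at i. inc = [1, 1, 2, 1, 3, 2, 3, 4, 3, 1, 3, 4, 2, 5], dec = [4, 3, 3, 2, 5, 2, 4, 4, 3, 1, 2, 2, 1, 1].
max_i inc[i]+dec[i]−1 = 7, with one witness 7, 16, 32, 30, 23, 21, 3.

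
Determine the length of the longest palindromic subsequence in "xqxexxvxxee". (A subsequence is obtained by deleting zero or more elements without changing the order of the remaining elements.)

Using dp[i][j] = 2 + dp[i+1][j−1] if the ends match, else max(dp[i+1][j], dp[i][j−1]):
dp[1][11] = 7. A witness is exxvxxe at positions 4,5,6,7,8,9,11.

7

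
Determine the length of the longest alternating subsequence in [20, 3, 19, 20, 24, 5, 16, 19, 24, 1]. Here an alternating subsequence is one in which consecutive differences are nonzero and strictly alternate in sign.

Track the best alternating length ending on an up-step vs a down-step at each position: up/down = 1/1, 1/2, 3/2, 3/1, 3/1, 3/4, 5/4, 5/4, 5/1, 1/6.
The maximum over both is 6; one such subsequence is 20, 3, 19, 5, 16, 1.

6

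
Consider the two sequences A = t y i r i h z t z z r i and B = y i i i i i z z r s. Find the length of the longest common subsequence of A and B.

6

A longest common subsequence is yiizzr (length 6); the LCS DP confirms no longer common subsequence exists.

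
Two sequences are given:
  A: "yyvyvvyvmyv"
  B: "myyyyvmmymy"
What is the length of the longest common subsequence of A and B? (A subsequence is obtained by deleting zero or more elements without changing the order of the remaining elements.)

Backtracking the LCS table gives one alignment: y (A1,B3) → y (A2,B4) → y (A4,B5) → v (A5,B6) → y (A7,B9) → m (A9,B10) → y (A10,B11).
So the longest common subsequence has length 7.

7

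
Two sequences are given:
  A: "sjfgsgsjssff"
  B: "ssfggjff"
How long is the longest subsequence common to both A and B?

7

A longest common subsequence is sfggjff (length 7); the LCS DP confirms no longer common subsequence exists.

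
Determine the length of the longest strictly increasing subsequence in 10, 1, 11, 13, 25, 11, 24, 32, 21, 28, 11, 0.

5

Let dp[i] be the longest increasing subsequence ending at position i. Then dp = [1, 1, 2, 3, 4, 2, 4, 5, 4, 5, 2, 1].
The maximum is 5; one witness is 10, 11, 13, 25, 32 at positions 1,3,4,5,8.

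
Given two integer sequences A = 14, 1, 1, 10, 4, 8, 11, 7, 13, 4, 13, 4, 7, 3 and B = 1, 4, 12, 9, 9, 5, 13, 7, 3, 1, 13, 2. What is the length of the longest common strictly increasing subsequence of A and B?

4

For each value that appears in both, track the longest common increasing run ending there.
The best achievable length is 4; one witness is 1, 4, 7, 13 (A-positions 2,5,8,9, B-positions 1,2,8,11).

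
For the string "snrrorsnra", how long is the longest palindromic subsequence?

Using dp[i][j] = 2 + dp[i+1][j−1] if the ends match, else max(dp[i+1][j], dp[i][j−1]):
dp[1][10] = 5. A witness is rrorr at positions 3,4,5,6,9.

5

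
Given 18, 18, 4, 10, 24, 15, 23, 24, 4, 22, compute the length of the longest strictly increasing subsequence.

5

One longest increasing subsequence is 4, 10, 15, 23, 24 (positions 3,4,6,7,8), of length 5; no longer one exists.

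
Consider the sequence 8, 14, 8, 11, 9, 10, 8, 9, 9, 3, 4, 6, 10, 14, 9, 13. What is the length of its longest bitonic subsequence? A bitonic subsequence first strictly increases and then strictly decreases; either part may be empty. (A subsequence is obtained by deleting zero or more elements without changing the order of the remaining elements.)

Let inc[i] be the LIS ending at i and dec[i] the longest strictly decreasing subsequence starting at i. inc = [1, 2, 1, 2, 2, 3, 1, 2, 2, 1, 2, 3, 4, 5, 4, 5], dec = [2, 5, 2, 4, 3, 3, 2, 2, 2, 1, 1, 1, 2, 2, 1, 1].
max_i inc[i]+dec[i]−1 = 6, with one witness 8, 14, 11, 10, 9, 6.

6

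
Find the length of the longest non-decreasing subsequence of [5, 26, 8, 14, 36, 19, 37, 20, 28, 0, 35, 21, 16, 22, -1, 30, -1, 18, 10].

8

One longest non-decreasing subsequence is 5, 8, 14, 19, 20, 21, 22, 30 (positions 1,3,4,6,8,12,14,16), of length 8; no longer one exists.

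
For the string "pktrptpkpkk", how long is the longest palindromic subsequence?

7

One longest palindromic subsequence is pkptpkp (positions 1,2,5,6,7,8,9); it reads the same forward and backward, and the interval DP gives dp[1][11] = 7.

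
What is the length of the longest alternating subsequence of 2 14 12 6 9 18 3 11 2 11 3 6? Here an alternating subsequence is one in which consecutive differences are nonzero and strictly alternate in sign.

10

A longest alternating subsequence is 2, 14, 6, 9, 3, 11, 2, 11, 3, 6 (positions 1,2,4,5,7,8,9,10,11,12); its 9 consecutive differences strictly alternate in sign, and length 10 is optimal.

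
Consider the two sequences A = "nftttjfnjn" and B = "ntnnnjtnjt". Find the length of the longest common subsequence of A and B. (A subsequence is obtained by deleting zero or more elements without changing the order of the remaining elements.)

A longest common subsequence is nttnj (length 5); the LCS DP confirms no longer common subsequence exists.

5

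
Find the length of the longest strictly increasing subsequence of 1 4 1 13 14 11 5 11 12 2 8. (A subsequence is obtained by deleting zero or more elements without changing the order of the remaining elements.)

Let dp[i] be the longest increasing subsequence ending at position i. Then dp = [1, 2, 1, 3, 4, 3, 3, 4, 5, 2, 4].
The maximum is 5; one witness is 1, 4, 5, 11, 12 at positions 1,2,7,8,9.

5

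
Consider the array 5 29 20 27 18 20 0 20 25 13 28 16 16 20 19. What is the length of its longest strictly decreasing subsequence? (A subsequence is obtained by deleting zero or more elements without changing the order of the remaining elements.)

Let dp[i] be the longest decreasing subsequence ending at position i. Then dp = [1, 1, 2, 2, 3, 3, 4, 3, 3, 4, 2, 4, 4, 4, 5].
The maximum is 5; one witness is 29, 27, 25, 20, 19 at positions 2,4,9,14,15.

5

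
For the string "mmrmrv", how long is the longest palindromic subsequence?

3

One longest palindromic subsequence is rmr (positions 3,4,5); it reads the same forward and backward, and the interval DP gives dp[1][6] = 3.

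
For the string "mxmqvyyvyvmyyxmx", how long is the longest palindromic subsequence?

11

Using dp[i][j] = 2 + dp[i+1][j−1] if the ends match, else max(dp[i+1][j], dp[i][j−1]):
dp[1][16] = 11. A witness is xmyyvyvyymx at positions 2,3,6,7,8,9,10,12,13,15,16.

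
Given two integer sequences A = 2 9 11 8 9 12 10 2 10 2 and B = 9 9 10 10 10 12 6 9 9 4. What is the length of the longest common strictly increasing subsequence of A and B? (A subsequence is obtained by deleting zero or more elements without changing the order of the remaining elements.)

2

For each value that appears in both, track the longest common increasing run ending there.
The best achievable length is 2; one witness is 9, 10 (A-positions 2,7, B-positions 1,3).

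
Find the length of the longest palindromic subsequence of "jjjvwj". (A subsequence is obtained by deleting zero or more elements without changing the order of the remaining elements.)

One longest palindromic subsequence is jjjj (positions 1,2,3,6); it reads the same forward and backward, and the interval DP gives dp[1][6] = 4.

4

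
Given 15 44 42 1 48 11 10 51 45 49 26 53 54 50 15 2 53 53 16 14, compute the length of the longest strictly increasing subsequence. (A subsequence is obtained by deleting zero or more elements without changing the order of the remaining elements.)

6

Let dp[i] be the longest increasing subsequence ending at position i. Then dp = [1, 2, 2, 1, 3, 2, 2, 4, 3, 4, 3, 5, 6, 5, 3, 2, 6, 6, 4, 3].
The maximum is 6; one witness is 15, 44, 48, 51, 53, 54 at positions 1,2,5,8,12,13.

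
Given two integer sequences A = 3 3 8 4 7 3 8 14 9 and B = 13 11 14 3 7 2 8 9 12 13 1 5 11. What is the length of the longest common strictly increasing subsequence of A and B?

4

For each value that appears in both, track the longest common increasing run ending there.
The best achievable length is 4; one witness is 3, 7, 8, 9 (A-positions 1,5,7,9, B-positions 4,5,7,8).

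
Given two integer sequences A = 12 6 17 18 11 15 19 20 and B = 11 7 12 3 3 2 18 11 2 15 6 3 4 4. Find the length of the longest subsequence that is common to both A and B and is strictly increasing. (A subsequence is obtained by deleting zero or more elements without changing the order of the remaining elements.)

2

A longest common strictly increasing subsequence is 12, 18 (length 2); it appears in order in both A and B, and no longer such subsequence exists.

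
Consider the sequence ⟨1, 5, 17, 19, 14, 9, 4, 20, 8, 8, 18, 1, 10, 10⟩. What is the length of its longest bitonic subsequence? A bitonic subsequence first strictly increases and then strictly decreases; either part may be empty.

8

One longest bitonic subsequence is 1, 5, 17, 19, 14, 9, 8, 1 (positions 1,2,3,4,5,6,10,12): it rises to 19 then falls. Length 8 is optimal.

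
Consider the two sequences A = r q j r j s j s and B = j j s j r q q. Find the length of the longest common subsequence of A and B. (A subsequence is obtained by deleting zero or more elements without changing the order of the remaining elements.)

4

A longest common subsequence is jjsj (length 4); the LCS DP confirms no longer common subsequence exists.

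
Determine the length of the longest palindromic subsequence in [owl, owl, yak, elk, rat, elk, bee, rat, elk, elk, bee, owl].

One longest palindromic subsequence is owl elk elk rat elk elk owl (positions 1,4,6,8,9,10,12); it reads the same forward and backward, and the interval DP gives dp[1][12] = 7.

7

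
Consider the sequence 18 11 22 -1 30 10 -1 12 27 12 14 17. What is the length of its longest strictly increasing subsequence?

Let dp[i] be the longest increasing subsequence ending at position i. Then dp = [1, 1, 2, 1, 3, 2, 1, 3, 4, 3, 4, 5].
The maximum is 5; one witness is -1, 10, 12, 14, 17 at positions 4,6,8,11,12.

5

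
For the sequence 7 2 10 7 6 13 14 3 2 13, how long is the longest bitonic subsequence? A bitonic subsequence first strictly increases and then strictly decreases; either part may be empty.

One longest bitonic subsequence is 7, 10, 7, 6, 3, 2 (positions 1,3,4,5,8,9): it rises to 10 then falls. Length 6 is optimal.

6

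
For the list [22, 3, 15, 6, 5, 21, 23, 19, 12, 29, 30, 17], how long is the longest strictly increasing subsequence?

6

Scanning left to right, the best length ending at each element is: 22→1, 3→1, 15→2, 6→2, 5→2, 21→3, 23→4, 19→3, 12→3, 29→5, 30→6, 17→4.
So the longest increasing subsequence has length 6, e.g. 3, 15, 21, 23, 29, 30.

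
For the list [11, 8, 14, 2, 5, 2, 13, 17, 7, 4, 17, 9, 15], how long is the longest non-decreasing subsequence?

One longest non-decreasing subsequence is 2, 5, 13, 17, 17 (positions 4,5,7,8,11), of length 5; no longer one exists.

5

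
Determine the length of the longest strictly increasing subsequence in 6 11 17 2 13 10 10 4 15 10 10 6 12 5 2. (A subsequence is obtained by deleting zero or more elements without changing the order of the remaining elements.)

4

One longest increasing subsequence is 6, 11, 13, 15 (positions 1,2,5,9), of length 4; no longer one exists.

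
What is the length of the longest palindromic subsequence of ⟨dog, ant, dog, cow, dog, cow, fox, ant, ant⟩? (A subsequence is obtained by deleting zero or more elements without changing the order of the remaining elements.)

Using dp[i][j] = 2 + dp[i+1][j−1] if the ends match, else max(dp[i+1][j], dp[i][j−1]):
dp[1][9] = 5. A witness is ant cow dog cow ant at positions 2,4,5,6,9.

5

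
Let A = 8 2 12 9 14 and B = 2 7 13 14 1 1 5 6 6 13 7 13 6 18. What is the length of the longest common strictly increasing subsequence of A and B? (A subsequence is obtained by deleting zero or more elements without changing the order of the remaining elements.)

A longest common strictly increasing subsequence is 2, 14 (length 2); it appears in order in both A and B, and no longer such subsequence exists.

2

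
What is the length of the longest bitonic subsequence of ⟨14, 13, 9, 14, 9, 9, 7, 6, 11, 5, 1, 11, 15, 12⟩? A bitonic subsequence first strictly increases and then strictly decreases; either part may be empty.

Let inc[i] be the LIS ending at i and dec[i] the longest strictly decreasing subsequence starting at i. inc = [1, 1, 1, 2, 1, 1, 1, 1, 2, 1, 1, 2, 3, 3], dec = [7, 6, 5, 6, 5, 5, 4, 3, 3, 2, 1, 1, 2, 1].
max_i inc[i]+dec[i]−1 = 7, with one witness 14, 13, 9, 7, 6, 5, 1.

7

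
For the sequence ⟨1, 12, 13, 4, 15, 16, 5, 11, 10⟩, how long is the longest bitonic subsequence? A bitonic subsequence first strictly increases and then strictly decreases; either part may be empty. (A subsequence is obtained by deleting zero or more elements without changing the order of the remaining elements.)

Let inc[i] be the LIS ending at i and dec[i] the longest strictly decreasing subsequence starting at i. inc = [1, 2, 3, 2, 4, 5, 3, 4, 4], dec = [1, 3, 3, 1, 3, 3, 1, 2, 1].
max_i inc[i]+dec[i]−1 = 7, with one witness 1, 12, 13, 15, 16, 11, 10.

7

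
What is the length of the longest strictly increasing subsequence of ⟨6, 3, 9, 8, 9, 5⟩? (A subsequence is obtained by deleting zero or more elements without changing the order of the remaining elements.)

Scanning left to right, the best length ending at each element is: 6→1, 3→1, 9→2, 8→2, 9→3, 5→2.
So the longest increasing subsequence has length 3, e.g. 6, 8, 9.

3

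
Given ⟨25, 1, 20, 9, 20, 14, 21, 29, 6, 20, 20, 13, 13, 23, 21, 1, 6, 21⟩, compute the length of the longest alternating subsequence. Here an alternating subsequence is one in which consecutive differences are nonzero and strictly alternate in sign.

13

Track the best alternating length ending on an up-step vs a down-step at each position: up/down = 1/1, 1/2, 3/2, 3/4, 5/2, 5/6, 7/2, 7/1, 3/8, 9/8, 9/8, 9/10, 9/10, 11/8, 11/12, 1/12, 13/12, 13/12.
The maximum over both is 13; one such subsequence is 25, 1, 20, 9, 20, 14, 21, 6, 20, 13, 23, 1, 6.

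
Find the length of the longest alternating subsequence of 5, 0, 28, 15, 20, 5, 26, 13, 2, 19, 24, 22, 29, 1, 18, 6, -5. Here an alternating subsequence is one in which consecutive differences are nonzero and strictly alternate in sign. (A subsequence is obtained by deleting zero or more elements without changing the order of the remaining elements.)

Track the best alternating length ending on an up-step vs a down-step at each position: up/down = 1/1, 1/2, 3/1, 3/4, 5/4, 3/6, 7/4, 7/8, 3/8, 9/8, 9/8, 9/10, 11/1, 3/12, 13/12, 13/14, 1/14.
The maximum over both is 14; one such subsequence is 5, 0, 28, 15, 20, 5, 26, 13, 24, 22, 29, 1, 18, 6.

14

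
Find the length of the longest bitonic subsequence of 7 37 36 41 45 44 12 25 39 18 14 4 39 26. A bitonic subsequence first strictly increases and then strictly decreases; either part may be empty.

9

One longest bitonic subsequence is 7, 37, 41, 45, 44, 39, 18, 14, 4 (positions 1,2,4,5,6,9,10,11,12): it rises to 45 then falls. Length 9 is optimal.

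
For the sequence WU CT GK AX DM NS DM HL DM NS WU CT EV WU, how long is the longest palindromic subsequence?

One longest palindromic subsequence is WU CT NS DM HL DM NS CT WU (positions 1,2,6,7,8,9,10,12,14); it reads the same forward and backward, and the interval DP gives dp[1][14] = 9.

9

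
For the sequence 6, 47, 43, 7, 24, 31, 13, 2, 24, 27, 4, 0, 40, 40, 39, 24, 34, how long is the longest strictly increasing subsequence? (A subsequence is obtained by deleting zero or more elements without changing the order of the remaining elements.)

Scanning left to right, the best length ending at each element is: 6→1, 47→2, 43→2, 7→2, 24→3, 31→4, 13→3, 2→1, 24→4, 27→5, 4→2, 0→1, 40→6, 40→6, 39→6, 24→4, 34→6.
So the longest increasing subsequence has length 6, e.g. 6, 7, 13, 24, 27, 40.

6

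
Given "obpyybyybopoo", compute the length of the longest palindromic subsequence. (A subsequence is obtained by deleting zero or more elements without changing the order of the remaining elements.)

9

One longest palindromic subsequence is opyybyypo (positions 1,3,4,5,6,7,8,11,13); it reads the same forward and backward, and the interval DP gives dp[1][13] = 9.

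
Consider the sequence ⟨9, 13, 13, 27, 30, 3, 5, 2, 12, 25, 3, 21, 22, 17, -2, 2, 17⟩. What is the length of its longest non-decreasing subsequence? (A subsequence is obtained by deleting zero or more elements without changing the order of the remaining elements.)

Scanning left to right, the best length ending at each element is: 9→1, 13→2, 13→3, 27→4, 30→5, 3→1, 5→2, 2→1, 12→3, 25→4, 3→2, 21→4, 22→5, 17→4, -2→1, 2→2, 17→5.
So the longest non-decreasing subsequence has length 5, e.g. 9, 13, 13, 27, 30.

5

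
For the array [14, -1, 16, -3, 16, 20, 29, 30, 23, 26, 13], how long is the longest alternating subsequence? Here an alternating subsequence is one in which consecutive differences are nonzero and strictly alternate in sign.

Track the best alternating length ending on an up-step vs a down-step at each position: up/down = 1/1, 1/2, 3/1, 1/4, 5/1, 5/1, 5/1, 5/1, 5/6, 7/6, 5/8.
The maximum over both is 8; one such subsequence is 14, -1, 16, -3, 29, 23, 26, 13.

8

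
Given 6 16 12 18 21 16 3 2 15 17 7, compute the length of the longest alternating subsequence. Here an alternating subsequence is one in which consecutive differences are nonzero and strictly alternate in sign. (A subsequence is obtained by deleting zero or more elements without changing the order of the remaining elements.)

A longest alternating subsequence is 6, 16, 12, 18, 3, 15, 7 (positions 1,2,3,4,7,9,11); its 6 consecutive differences strictly alternate in sign, and length 7 is optimal.

7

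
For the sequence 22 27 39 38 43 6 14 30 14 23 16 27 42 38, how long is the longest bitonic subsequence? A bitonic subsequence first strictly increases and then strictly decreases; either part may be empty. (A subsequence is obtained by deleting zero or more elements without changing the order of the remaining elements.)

One longest bitonic subsequence is 22, 27, 39, 38, 30, 23, 16 (positions 1,2,3,4,8,10,11): it rises to 39 then falls. Length 7 is optimal.

7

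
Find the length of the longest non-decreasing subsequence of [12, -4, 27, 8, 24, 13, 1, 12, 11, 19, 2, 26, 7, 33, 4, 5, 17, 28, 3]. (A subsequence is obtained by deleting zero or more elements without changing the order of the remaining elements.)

Let dp[i] be the longest non-decreasing subsequence ending at position i. Then dp = [1, 1, 2, 2, 3, 3, 2, 3, 3, 4, 3, 5, 4, 6, 4, 5, 6, 7, 4].
The maximum is 7; one witness is -4, 1, 2, 4, 5, 17, 28 at positions 2,7,11,15,16,17,18.

7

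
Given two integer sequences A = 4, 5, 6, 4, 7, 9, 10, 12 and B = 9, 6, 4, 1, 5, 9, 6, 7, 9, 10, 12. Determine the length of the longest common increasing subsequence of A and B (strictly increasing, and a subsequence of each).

For each value that appears in both, track the longest common increasing run ending there.
The best achievable length is 7; one witness is 4, 5, 6, 7, 9, 10, 12 (A-positions 1,2,3,5,6,7,8, B-positions 3,5,7,8,9,10,11).

7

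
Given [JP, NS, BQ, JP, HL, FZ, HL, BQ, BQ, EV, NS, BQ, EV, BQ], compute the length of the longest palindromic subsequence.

7

One longest palindromic subsequence is NS BQ HL FZ HL BQ NS (positions 2,3,5,6,7,9,11); it reads the same forward and backward, and the interval DP gives dp[1][14] = 7.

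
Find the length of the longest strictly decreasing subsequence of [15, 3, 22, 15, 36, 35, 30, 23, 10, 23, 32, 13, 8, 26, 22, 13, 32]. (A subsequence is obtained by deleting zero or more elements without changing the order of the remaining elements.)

One longest decreasing subsequence is 36, 35, 30, 23, 10, 8 (positions 5,6,7,8,9,13), of length 6; no longer one exists.

6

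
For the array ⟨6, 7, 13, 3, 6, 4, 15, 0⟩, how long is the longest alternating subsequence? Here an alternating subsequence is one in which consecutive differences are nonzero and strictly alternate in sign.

Track the best alternating length ending on an up-step vs a down-step at each position: up/down = 1/1, 2/1, 2/1, 1/3, 4/3, 4/5, 6/1, 1/7.
The maximum over both is 7; one such subsequence is 6, 7, 3, 6, 4, 15, 0.

7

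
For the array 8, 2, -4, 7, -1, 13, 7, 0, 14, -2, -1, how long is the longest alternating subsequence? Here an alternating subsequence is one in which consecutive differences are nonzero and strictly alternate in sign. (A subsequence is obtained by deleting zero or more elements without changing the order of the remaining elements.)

9

Track the best alternating length ending on an up-step vs a down-step at each position: up/down = 1/1, 1/2, 1/2, 3/2, 3/4, 5/1, 5/6, 5/6, 7/1, 3/8, 9/8.
The maximum over both is 9; one such subsequence is 8, 2, 7, -1, 13, 7, 14, -2, -1.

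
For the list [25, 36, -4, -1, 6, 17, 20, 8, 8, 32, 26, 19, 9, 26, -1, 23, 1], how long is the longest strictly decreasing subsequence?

6

One longest decreasing subsequence is 36, 32, 26, 19, 9, -1 (positions 2,10,11,12,13,15), of length 6; no longer one exists.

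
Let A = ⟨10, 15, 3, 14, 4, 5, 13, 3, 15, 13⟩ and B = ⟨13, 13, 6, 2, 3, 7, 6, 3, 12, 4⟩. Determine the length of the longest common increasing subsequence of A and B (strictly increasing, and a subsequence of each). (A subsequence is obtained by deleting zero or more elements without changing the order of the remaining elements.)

A longest common strictly increasing subsequence is 3, 4 (length 2); it appears in order in both A and B, and no longer such subsequence exists.

2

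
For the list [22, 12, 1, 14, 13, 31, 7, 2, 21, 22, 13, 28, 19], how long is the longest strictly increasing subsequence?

One longest increasing subsequence is 12, 14, 21, 22, 28 (positions 2,4,9,10,12), of length 5; no longer one exists.

5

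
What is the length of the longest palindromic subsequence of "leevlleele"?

Using dp[i][j] = 2 + dp[i+1][j−1] if the ends match, else max(dp[i+1][j], dp[i][j−1]):
dp[1][10] = 8. A witness is leelleel at positions 1,2,3,5,6,7,8,9.

8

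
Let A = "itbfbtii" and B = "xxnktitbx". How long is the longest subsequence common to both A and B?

3

A longest common subsequence is itb (length 3); the LCS DP confirms no longer common subsequence exists.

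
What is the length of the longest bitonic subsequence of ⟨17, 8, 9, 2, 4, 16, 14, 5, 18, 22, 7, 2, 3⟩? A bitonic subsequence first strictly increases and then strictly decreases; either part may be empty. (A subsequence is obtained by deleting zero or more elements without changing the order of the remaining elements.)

Let inc[i] be the LIS ending at i and dec[i] the longest strictly decreasing subsequence starting at i. inc = [1, 1, 2, 1, 2, 3, 3, 3, 4, 5, 4, 1, 2], dec = [5, 3, 3, 1, 2, 4, 3, 2, 3, 3, 2, 1, 1].
max_i inc[i]+dec[i]−1 = 7, with one witness 8, 9, 16, 18, 22, 7, 3.

7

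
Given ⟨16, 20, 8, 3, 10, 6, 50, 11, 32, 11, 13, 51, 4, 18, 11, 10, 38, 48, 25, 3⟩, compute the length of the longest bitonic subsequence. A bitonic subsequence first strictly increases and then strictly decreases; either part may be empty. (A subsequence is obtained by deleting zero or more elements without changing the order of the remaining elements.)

Let inc[i] be the LIS ending at i and dec[i] the longest strictly decreasing subsequence starting at i. inc = [1, 2, 1, 1, 2, 2, 3, 3, 4, 3, 4, 5, 2, 5, 3, 3, 6, 7, 6, 1], dec = [5, 5, 4, 1, 4, 3, 6, 3, 5, 3, 4, 5, 2, 4, 3, 2, 3, 3, 2, 1].
max_i inc[i]+dec[i]−1 = 9, with one witness 8, 10, 11, 32, 51, 18, 11, 10, 3.

9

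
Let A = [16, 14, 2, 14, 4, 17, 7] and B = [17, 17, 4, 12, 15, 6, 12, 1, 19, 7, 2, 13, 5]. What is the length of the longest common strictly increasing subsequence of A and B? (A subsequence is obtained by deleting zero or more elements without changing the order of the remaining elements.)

2

For each value that appears in both, track the longest common increasing run ending there.
The best achievable length is 2; one witness is 4, 7 (A-positions 5,7, B-positions 3,10).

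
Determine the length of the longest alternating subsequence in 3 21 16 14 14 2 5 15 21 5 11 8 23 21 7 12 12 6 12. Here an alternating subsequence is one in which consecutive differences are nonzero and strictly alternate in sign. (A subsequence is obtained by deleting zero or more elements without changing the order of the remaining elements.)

12

Track the best alternating length ending on an up-step vs a down-step at each position: up/down = 1/1, 2/1, 2/3, 2/3, 2/3, 1/3, 4/3, 4/3, 4/1, 4/5, 6/5, 6/7, 8/1, 8/9, 6/9, 10/9, 10/9, 6/11, 12/9.
The maximum over both is 12; one such subsequence is 3, 21, 14, 15, 5, 11, 8, 23, 7, 12, 6, 12.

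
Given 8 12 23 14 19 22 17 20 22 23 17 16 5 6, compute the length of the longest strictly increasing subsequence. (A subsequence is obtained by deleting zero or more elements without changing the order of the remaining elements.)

7

Let dp[i] be the longest increasing subsequence ending at position i. Then dp = [1, 2, 3, 3, 4, 5, 4, 5, 6, 7, 4, 4, 1, 2].
The maximum is 7; one witness is 8, 12, 14, 19, 20, 22, 23 at positions 1,2,4,5,8,9,10.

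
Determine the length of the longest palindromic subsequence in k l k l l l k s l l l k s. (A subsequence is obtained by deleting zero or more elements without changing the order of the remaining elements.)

One longest palindromic subsequence is klllslllk (positions 3,4,5,6,8,9,10,11,12); it reads the same forward and backward, and the interval DP gives dp[1][13] = 9.

9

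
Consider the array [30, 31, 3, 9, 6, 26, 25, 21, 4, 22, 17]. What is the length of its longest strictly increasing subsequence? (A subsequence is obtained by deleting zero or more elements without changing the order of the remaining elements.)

Let dp[i] be the longest increasing subsequence ending at position i. Then dp = [1, 2, 1, 2, 2, 3, 3, 3, 2, 4, 3].
The maximum is 4; one witness is 3, 9, 21, 22 at positions 3,4,8,10.

4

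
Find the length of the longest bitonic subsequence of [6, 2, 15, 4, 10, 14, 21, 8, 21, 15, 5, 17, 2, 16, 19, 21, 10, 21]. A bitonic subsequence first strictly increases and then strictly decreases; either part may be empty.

Let inc[i] be the LIS ending at i and dec[i] the longest strictly decreasing subsequence starting at i. inc = [1, 1, 2, 2, 3, 4, 5, 3, 5, 5, 3, 6, 1, 6, 7, 8, 4, 8], dec = [3, 1, 5, 2, 4, 4, 4, 3, 4, 3, 2, 3, 1, 2, 2, 2, 1, 1].
max_i inc[i]+dec[i]−1 = 9, with one witness 2, 4, 10, 14, 15, 17, 19, 21, 10.

9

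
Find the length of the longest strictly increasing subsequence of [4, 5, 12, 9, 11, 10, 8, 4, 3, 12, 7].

5

Scanning left to right, the best length ending at each element is: 4→1, 5→2, 12→3, 9→3, 11→4, 10→4, 8→3, 4→1, 3→1, 12→5, 7→3.
So the longest increasing subsequence has length 5, e.g. 4, 5, 9, 11, 12.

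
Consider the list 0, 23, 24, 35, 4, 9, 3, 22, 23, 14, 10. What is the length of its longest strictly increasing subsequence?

5

One longest increasing subsequence is 0, 4, 9, 22, 23 (positions 1,5,6,8,9), of length 5; no longer one exists.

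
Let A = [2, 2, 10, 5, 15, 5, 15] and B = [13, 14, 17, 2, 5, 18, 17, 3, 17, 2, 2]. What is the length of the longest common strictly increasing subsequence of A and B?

2

A longest common strictly increasing subsequence is 2, 5 (length 2); it appears in order in both A and B, and no longer such subsequence exists.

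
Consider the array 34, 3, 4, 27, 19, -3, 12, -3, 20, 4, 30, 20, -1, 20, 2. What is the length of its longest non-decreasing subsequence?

One longest non-decreasing subsequence is 3, 4, 19, 20, 20, 20 (positions 2,3,5,9,12,14), of length 6; no longer one exists.

6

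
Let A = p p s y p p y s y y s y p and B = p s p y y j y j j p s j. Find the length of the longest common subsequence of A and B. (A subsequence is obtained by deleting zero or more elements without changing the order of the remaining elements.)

Backtracking the LCS table gives one alignment: p (A2,B1) → s (A3,B2) → p (A6,B3) → y (A7,B4) → y (A9,B5) → y (A10,B7) → s (A11,B11).
So the longest common subsequence has length 7.

7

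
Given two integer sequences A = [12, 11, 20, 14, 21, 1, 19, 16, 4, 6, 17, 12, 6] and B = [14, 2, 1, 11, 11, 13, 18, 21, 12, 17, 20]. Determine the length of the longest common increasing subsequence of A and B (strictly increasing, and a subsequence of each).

A longest common strictly increasing subsequence is 14, 21 (length 2); it appears in order in both A and B, and no longer such subsequence exists.

2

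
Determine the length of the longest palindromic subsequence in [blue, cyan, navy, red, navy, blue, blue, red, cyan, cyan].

6

Using dp[i][j] = 2 + dp[i+1][j−1] if the ends match, else max(dp[i+1][j], dp[i][j−1]):
dp[1][10] = 6. A witness is cyan red blue blue red cyan at positions 2,4,6,7,8,10.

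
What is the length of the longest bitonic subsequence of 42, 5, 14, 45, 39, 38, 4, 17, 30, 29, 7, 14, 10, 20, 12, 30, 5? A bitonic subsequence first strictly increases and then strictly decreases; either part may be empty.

One longest bitonic subsequence is 5, 14, 45, 39, 38, 30, 29, 20, 12, 5 (positions 2,3,4,5,6,9,10,14,15,17): it rises to 45 then falls. Length 10 is optimal.

10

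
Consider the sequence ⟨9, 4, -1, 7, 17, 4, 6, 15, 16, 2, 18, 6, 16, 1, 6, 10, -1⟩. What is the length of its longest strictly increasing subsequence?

One longest increasing subsequence is -1, 4, 6, 15, 16, 18 (positions 3,6,7,8,9,11), of length 6; no longer one exists.

6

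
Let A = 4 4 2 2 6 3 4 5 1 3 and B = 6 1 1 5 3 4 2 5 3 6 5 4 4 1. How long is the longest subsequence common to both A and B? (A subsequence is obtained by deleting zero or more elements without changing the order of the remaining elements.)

A longest common subsequence is 4, 2, 6, 4, 1 (length 5); the LCS DP confirms no longer common subsequence exists.

5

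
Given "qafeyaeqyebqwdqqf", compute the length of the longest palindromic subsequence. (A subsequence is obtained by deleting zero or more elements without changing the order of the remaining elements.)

One longest palindromic subsequence is fqqdqqf (positions 3,8,12,14,15,16,17); it reads the same forward and backward, and the interval DP gives dp[1][17] = 7.

7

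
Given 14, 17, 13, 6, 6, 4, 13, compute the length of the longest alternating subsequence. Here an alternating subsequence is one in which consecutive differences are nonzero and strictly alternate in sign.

Track the best alternating length ending on an up-step vs a down-step at each position: up/down = 1/1, 2/1, 1/3, 1/3, 1/3, 1/3, 4/3.
The maximum over both is 4; one such subsequence is 14, 17, 6, 13.

4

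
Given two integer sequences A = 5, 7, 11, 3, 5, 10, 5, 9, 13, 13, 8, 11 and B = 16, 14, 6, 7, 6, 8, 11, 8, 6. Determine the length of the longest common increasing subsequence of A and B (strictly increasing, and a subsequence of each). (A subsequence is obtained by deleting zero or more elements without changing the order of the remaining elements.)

For each value that appears in both, track the longest common increasing run ending there.
The best achievable length is 3; one witness is 7, 8, 11 (A-positions 2,11,12, B-positions 4,6,7).

3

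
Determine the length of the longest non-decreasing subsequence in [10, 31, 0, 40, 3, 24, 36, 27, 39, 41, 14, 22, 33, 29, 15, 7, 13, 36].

Let dp[i] be the longest non-decreasing subsequence ending at position i. Then dp = [1, 2, 1, 3, 2, 3, 4, 4, 5, 6, 3, 4, 5, 5, 4, 3, 4, 6].
The maximum is 6; one witness is 0, 3, 24, 36, 39, 41 at positions 3,5,6,7,9,10.

6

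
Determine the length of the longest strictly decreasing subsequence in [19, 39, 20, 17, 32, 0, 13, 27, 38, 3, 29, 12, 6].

6

One longest decreasing subsequence is 39, 20, 17, 13, 12, 6 (positions 2,3,4,7,12,13), of length 6; no longer one exists.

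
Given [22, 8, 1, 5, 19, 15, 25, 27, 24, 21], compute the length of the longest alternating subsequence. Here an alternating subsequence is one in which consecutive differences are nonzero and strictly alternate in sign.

6

Track the best alternating length ending on an up-step vs a down-step at each position: up/down = 1/1, 1/2, 1/2, 3/2, 3/2, 3/4, 5/1, 5/1, 5/6, 5/6.
The maximum over both is 6; one such subsequence is 22, 8, 19, 15, 25, 24.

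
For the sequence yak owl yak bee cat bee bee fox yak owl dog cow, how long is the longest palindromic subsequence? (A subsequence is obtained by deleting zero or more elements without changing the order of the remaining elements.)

7

One longest palindromic subsequence is owl yak bee bee bee yak owl (positions 2,3,4,6,7,9,10); it reads the same forward and backward, and the interval DP gives dp[1][12] = 7.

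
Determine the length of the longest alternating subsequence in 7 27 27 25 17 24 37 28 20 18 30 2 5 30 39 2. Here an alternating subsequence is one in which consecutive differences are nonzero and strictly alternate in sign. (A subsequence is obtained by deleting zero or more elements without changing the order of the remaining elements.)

9

Track the best alternating length ending on an up-step vs a down-step at each position: up/down = 1/1, 2/1, 2/1, 2/3, 2/3, 4/3, 4/1, 4/5, 4/5, 4/5, 6/5, 1/7, 8/7, 8/5, 8/1, 1/9.
The maximum over both is 9; one such subsequence is 7, 27, 25, 37, 28, 30, 2, 5, 2.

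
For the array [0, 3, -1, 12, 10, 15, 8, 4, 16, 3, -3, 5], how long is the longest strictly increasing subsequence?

5

Scanning left to right, the best length ending at each element is: 0→1, 3→2, -1→1, 12→3, 10→3, 15→4, 8→3, 4→3, 16→5, 3→2, -3→1, 5→4.
So the longest increasing subsequence has length 5, e.g. 0, 3, 12, 15, 16.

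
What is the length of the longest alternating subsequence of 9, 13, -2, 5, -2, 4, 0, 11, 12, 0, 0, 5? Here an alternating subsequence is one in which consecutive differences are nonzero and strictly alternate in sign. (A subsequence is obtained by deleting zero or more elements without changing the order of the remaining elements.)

10

Track the best alternating length ending on an up-step vs a down-step at each position: up/down = 1/1, 2/1, 1/3, 4/3, 1/5, 6/5, 6/7, 8/3, 8/3, 6/9, 6/9, 10/9.
The maximum over both is 10; one such subsequence is 9, 13, -2, 5, -2, 4, 0, 11, 0, 5.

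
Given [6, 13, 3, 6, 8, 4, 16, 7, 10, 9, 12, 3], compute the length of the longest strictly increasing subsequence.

5

One longest increasing subsequence is 3, 6, 8, 10, 12 (positions 3,4,5,9,11), of length 5; no longer one exists.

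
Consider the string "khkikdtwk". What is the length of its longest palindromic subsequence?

Using dp[i][j] = 2 + dp[i+1][j−1] if the ends match, else max(dp[i+1][j], dp[i][j−1]):
dp[1][9] = 5. A witness is kkikk at positions 1,3,4,5,9.

5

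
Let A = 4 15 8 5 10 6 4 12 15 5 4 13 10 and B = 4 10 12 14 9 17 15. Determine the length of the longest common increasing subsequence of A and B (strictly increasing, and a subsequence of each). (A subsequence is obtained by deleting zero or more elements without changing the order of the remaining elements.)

4

For each value that appears in both, track the longest common increasing run ending there.
The best achievable length is 4; one witness is 4, 10, 12, 15 (A-positions 1,5,8,9, B-positions 1,2,3,7).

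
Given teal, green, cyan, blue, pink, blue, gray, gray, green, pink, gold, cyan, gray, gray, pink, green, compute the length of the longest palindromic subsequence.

One longest palindromic subsequence is green pink gray gray cyan gray gray pink green (positions 2,5,7,8,12,13,14,15,16); it reads the same forward and backward, and the interval DP gives dp[1][16] = 9.

9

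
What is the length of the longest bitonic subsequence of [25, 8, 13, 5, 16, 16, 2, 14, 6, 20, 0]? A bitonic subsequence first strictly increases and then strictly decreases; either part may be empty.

Let inc[i] be the LIS ending at i and dec[i] the longest strictly decreasing subsequence starting at i. inc = [1, 1, 2, 1, 3, 3, 1, 3, 2, 4, 1], dec = [5, 4, 4, 3, 4, 4, 2, 3, 2, 2, 1].
max_i inc[i]+dec[i]−1 = 6, with one witness 8, 13, 16, 14, 6, 0.

6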